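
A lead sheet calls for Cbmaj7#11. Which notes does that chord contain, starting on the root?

Cb – Eb – Gb – Bb – F

Cbmaj7#11: major seventh sharp eleven on Cb.
root → Cb
3rd (major 3rd) → Eb
5th (perfect 5th) → Gb
7th (major 7th) → Bb
11th (augmented 11th) → F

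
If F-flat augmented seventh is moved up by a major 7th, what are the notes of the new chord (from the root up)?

E-flat G B D-flat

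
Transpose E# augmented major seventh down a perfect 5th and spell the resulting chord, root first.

A perfect 5th down from E-sharp is A-sharp, so the new chord is A-sharp augmented major seventh.
Root: A-sharp
Major 3rd (3rd): C-double-sharp
Augmented 5th (5th): E-double-sharp
Major 7th (7th): G-double-sharp

A-sharp  C-double-sharp  E-double-sharp  G-double-sharp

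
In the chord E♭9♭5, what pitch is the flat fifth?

E♭9♭5 is built on Eb; its 5th is a diminished 5th above the root.
A fifth above E uses the letter B, and the diminished 5th above Eb is Bbb.

Bbb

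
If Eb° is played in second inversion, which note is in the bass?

Bbb

Eb° in root position is Eb–Gb–Bbb.
Second inversion places the fifth in the bass, which is Bbb.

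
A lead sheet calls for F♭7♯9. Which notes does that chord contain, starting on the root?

Fb Ab Cb Ebb G

F♭7♯9 is a dominant seventh sharp nine built on Fb.
Fb — root
Ab — major 3rd
Cb — perfect 5th
Ebb — minor 7th
G — augmented 9th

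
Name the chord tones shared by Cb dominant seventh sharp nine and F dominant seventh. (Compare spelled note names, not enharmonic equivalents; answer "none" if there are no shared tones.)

Cb dominant seventh sharp nine = Cb, Eb, Gb, Bbb, D.
F dominant seventh = F, A, C, Eb.
Shared: Eb.

Eb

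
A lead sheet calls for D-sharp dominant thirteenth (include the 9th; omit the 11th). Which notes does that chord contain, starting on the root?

D-sharp dominant thirteenth is a dominant thirteenth built on D#.
root → D#
3rd (major 3rd) → F##
5th (perfect 5th) → A#
7th (minor 7th) → C#
9th (major 9th) → E#
13th (major 13th) → B#

D#, F##, A#, C#, E#, B#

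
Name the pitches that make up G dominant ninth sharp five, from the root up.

G dominant ninth sharp five is a dominant ninth sharp five built on G.
Root: G
Major 3rd (3rd): B
Augmented 5th (5th): D-sharp
Minor 7th (7th): F
Major 9th (9th): A

G – B – D-sharp – F – A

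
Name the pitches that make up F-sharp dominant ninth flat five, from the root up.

F-sharp – A-sharp – C – E – G-sharp

F-sharp dominant ninth flat five: dominant ninth flat five on F-sharp.
F-sharp — root
A-sharp — major 3rd
C — diminished 5th
E — minor 7th
G-sharp — major 9th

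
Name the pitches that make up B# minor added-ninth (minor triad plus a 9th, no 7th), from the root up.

B# minor added-ninth is a minor added-ninth built on B-sharp.
Root: B-sharp
Minor 3rd (3rd): D-sharp
Perfect 5th (5th): F-double-sharp
Major 9th (9th): C-double-sharp

B-sharp, D-sharp, F-double-sharp, C-double-sharp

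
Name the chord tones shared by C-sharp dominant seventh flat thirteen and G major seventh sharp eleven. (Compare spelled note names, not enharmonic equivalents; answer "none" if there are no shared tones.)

C-sharp dominant seventh flat thirteen = C-sharp, E-sharp, G-sharp, B, A.
G major seventh sharp eleven = G, B, D, F-sharp, C-sharp.
Shared: C-sharp, B.

C-sharp  B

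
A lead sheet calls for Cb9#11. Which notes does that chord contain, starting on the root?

Cb9#11 is a dominant ninth sharp eleven built on Cb.
- root: Cb
- major 3rd: Eb
- perfect 5th: Gb
- minor 7th: Bbb
- major 9th: Db
- augmented 11th: F

Cb – Eb – Gb – Bbb – Db – F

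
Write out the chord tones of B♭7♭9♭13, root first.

Bb, D, F, Ab, Cb, Gb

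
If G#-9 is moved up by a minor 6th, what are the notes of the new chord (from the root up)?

Transposed root: G# → E (minor 6th up). So we spell E minor ninth:
- root: E
- minor 3rd: G
- perfect 5th: B
- minor 7th: D
- major 9th: F#

E, G, B, D, F#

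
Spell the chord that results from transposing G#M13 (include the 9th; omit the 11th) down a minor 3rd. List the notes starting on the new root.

E# – G## – B# – D## – F## – C##

Transposed root: G# → E# (minor 3rd down). So we spell E# major thirteenth:
root → E#
3rd (major 3rd) → G##
5th (perfect 5th) → B#
7th (major 7th) → D##
9th (major 9th) → F##
13th (major 13th) → C##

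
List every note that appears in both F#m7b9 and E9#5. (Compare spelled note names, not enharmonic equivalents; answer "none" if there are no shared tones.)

F♯ E

F#m7b9 = F♯, A, C♯, E, G.
E9#5 = E, G♯, B♯, D, F♯.
Shared: F♯, E.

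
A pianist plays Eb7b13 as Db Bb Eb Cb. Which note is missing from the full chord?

Eb7b13 = Eb, G, Bb, Db, Cb. The voicing lacks the 3rd (major 3rd), G.

G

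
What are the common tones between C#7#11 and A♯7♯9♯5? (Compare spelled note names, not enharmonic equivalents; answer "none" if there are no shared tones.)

G#

C#7#11: C# E# G# B F##
A♯7♯9♯5: A# C## E## G# B##
Common to both → G#.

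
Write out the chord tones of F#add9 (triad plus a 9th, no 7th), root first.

F#add9 is an added-ninth built on F#.
Root: F#
Major 3rd (3rd): A#
Perfect 5th (5th): C#
Major 9th (9th): G#

F#  A#  C#  G#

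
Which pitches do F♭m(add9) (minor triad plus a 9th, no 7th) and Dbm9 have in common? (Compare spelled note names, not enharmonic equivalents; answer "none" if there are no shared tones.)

F♭m(add9) = Fb, Abb, Cb, Gb.
Dbm9 = Db, Fb, Ab, Cb, Eb.
Shared: Fb, Cb.

Fb – Cb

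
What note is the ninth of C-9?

D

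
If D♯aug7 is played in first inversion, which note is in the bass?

D♯aug7 in root position is D#–F##–A##–C#.
First inversion places the third in the bass, which is F##.

F##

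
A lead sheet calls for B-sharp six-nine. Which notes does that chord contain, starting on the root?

B-sharp six-nine is a six-nine built on B-sharp.
- root: B-sharp
- major 3rd: D-double-sharp
- perfect 5th: F-double-sharp
- major 6th: G-double-sharp
- major 9th: C-double-sharp

B-sharp, D-double-sharp, F-double-sharp, G-double-sharp, C-double-sharp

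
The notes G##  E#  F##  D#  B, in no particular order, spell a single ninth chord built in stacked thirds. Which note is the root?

Arranged so that each adjacent pair is a third by letter name: E# – G## – B – D# – F##.
The bottom of that stack, E#, is the root (this is E# dominant ninth flat five).

E#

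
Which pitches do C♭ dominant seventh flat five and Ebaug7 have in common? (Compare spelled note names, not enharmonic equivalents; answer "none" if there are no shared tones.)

Eb

C♭ dominant seventh flat five: Cb Eb Gbb Bbb
Ebaug7: Eb G B Db
Common to both → Eb.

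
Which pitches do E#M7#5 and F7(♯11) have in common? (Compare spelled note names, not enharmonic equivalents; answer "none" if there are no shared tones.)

none

E#M7#5: E# G## B## D##
F7(♯11): F A C Eb B
Common to both → none.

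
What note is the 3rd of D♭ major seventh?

Root of D♭ major seventh = D-flat. The 3rd is a major 3rd: D-flat up a major 3rd → F.

F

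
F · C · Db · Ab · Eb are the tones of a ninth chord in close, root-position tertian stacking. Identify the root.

Db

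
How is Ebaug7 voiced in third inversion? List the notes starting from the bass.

Db – Eb – G – B

In root position, Ebaug7 is Eb–G–B–Db.
Third inversion puts the seventh (Db) in the bass.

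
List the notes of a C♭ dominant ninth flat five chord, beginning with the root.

C♭ dominant ninth flat five: dominant ninth flat five on Cb.
root → Cb
3rd (major 3rd) → Eb
5th (diminished 5th) → Gbb
7th (minor 7th) → Bbb
9th (major 9th) → Db

Cb, Eb, Gbb, Bbb, Db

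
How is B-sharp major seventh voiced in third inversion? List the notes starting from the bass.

In root position, B-sharp major seventh is B-sharp–D-double-sharp–F-double-sharp–A-double-sharp.
Third inversion puts the seventh (A-double-sharp) in the bass.

A-double-sharp, B-sharp, D-double-sharp, F-double-sharp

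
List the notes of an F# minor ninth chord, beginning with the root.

F-sharp – A – C-sharp – E – G-sharp

Root F-sharp, quality minor ninth:
Root: F-sharp
Minor 3rd (3rd): A
Perfect 5th (5th): C-sharp
Minor 7th (7th): E
Major 9th (9th): G-sharp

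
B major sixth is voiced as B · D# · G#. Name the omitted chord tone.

B major sixth = B, D#, F#, G#. The voicing lacks the 5th (perfect 5th), F#.

F#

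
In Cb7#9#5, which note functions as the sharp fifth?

Root of Cb7#9#5 = Cb. The 5th is an augmented 5th: Cb up an augmented 5th → G.

G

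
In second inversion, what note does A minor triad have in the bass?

E

A minor triad = A–C–E. Second inversion → fifth in the bass = E.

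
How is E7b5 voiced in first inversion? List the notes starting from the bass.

E7b5 = E–G♯–B♭–D; first inversion → third (G♯) lowest.

G♯ – B♭ – D – E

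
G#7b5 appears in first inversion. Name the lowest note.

B#

G#7b5 in root position is G#–B#–D–F#.
First inversion places the third in the bass, which is B#.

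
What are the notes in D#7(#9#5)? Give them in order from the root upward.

D#, F##, A##, C#, E##

D#7(#9#5) is a dominant seventh sharp nine sharp five built on D#.
Root: D#
Major 3rd (3rd): F##
Augmented 5th (5th): A##
Minor 7th (7th): C#
Augmented 9th (9th): E##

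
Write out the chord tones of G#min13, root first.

G#min13: minor thirteenth on G#.
G# — root
B — minor 3rd
D# — perfect 5th
F# — minor 7th
A# — major 9th
C# — perfect 11th
E# — major 13th

G# B D# F# A# C# E#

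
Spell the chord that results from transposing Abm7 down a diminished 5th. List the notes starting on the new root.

D F A C

Transposed root: Ab → D (diminished 5th down). So we spell D minor seventh:
root → D
3rd (minor 3rd) → F
5th (perfect 5th) → A
7th (minor 7th) → C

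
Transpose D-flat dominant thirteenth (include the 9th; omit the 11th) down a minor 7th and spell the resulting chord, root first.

E♭, G, B♭, D♭, F, C

D♭ down a minor 7th → E♭. New chord: E♭ dominant thirteenth.
Root: E♭
Major 3rd (3rd): G
Perfect 5th (5th): B♭
Minor 7th (7th): D♭
Major 9th (9th): F
Major 13th (13th): C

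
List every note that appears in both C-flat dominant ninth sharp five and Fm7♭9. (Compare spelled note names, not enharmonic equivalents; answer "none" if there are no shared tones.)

Eb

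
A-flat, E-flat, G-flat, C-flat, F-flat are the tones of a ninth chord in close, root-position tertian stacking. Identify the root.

Stacking in thirds gives F-flat – A-flat – C-flat – E-flat – G-flat, so F-flat is the root — F-flat major ninth.

F-flat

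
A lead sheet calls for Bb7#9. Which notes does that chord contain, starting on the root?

B♭  D  F  A♭  C♯

Bb7#9 is a dominant seventh sharp nine built on B♭.
B♭ — root
D — major 3rd
F — perfect 5th
A♭ — minor 7th
C♯ — augmented 9th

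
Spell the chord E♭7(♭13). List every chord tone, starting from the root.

Eb G Bb Db Cb

E♭7(♭13): dominant seventh flat thirteen on Eb.
root → Eb
3rd (major 3rd) → G
5th (perfect 5th) → Bb
7th (minor 7th) → Db
13th (minor 13th) → Cb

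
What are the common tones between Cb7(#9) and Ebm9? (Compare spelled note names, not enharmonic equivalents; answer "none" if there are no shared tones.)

Eb, Gb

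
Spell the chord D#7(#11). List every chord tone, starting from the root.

D#, F##, A#, C#, G##

Root D#, quality dominant seventh sharp eleven:
Root: D#
Major 3rd (3rd): F##
Perfect 5th (5th): A#
Minor 7th (7th): C#
Augmented 11th (11th): G##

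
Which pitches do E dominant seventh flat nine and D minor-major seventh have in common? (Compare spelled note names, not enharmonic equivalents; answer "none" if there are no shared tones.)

E dominant seventh flat nine: E G-sharp B D F
D minor-major seventh: D F A C-sharp
Common to both → D, F.

D  F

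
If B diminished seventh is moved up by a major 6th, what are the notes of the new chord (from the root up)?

G-sharp B D F

B up a major 6th → G-sharp. New chord: G-sharp diminished seventh.
G-sharp — root
B — minor 3rd
D — diminished 5th
F — diminished 7th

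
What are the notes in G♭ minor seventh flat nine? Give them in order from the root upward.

G♭, B𝄫, D♭, F♭, A𝄫

Root G♭, quality minor seventh flat nine:
root → G♭
3rd (minor 3rd) → B𝄫
5th (perfect 5th) → D♭
7th (minor 7th) → F♭
9th (minor 9th) → A𝄫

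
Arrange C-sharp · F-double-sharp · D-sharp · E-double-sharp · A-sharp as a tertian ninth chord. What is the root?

D-sharp

Stacking in thirds gives D-sharp – F-double-sharp – A-sharp – C-sharp – E-double-sharp, so D-sharp is the root — D-sharp dominant seventh sharp nine.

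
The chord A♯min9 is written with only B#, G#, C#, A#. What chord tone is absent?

E#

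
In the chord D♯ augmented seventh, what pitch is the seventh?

C#

Root of D♯ augmented seventh = D#. The 7th is a minor 7th: D# up a minor 7th → C#.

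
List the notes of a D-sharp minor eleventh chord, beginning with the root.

D# – F# – A# – C# – E# – G#

D-sharp minor eleventh: minor eleventh on D#.
Root: D#
Minor 3rd (3rd): F#
Perfect 5th (5th): A#
Minor 7th (7th): C#
Major 9th (9th): E#
Perfect 11th (11th): G#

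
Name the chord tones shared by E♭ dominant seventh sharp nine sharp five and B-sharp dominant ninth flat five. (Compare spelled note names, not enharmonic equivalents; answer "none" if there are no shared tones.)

F-sharp

E♭ dominant seventh sharp nine sharp five = E-flat, G, B, D-flat, F-sharp.
B-sharp dominant ninth flat five = B-sharp, D-double-sharp, F-sharp, A-sharp, C-double-sharp.
Shared: F-sharp.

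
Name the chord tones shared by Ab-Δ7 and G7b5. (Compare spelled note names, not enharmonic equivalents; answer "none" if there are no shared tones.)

G

Ab-Δ7: A♭ C♭ E♭ G
G7b5: G B D♭ F
Common to both → G.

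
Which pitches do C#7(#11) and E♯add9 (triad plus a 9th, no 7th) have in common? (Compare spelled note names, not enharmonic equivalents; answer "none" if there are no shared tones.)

C#7(#11): C# E# G# B F##
E♯add9: E# G## B# F##
Common to both → E#, F##.

E#, F##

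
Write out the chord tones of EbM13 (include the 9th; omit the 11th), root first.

EbM13: major thirteenth on Eb.
Root: Eb
Major 3rd (3rd): G
Perfect 5th (5th): Bb
Major 7th (7th): D
Major 9th (9th): F
Major 13th (13th): C

Eb, G, Bb, D, F, C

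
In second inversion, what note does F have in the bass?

F = F–A–C. Second inversion → fifth in the bass = C.

C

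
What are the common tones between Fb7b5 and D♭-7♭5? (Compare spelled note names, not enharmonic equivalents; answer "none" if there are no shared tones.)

Fb7b5 = F♭, A♭, C𝄫, E𝄫.
D♭-7♭5 = D♭, F♭, A𝄫, C♭.
Shared: F♭.

F♭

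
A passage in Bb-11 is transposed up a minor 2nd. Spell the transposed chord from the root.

A minor 2nd up from Bb is Cb, so the new chord is Cb minor eleventh.
root → Cb
3rd (minor 3rd) → Ebb
5th (perfect 5th) → Gb
7th (minor 7th) → Bbb
9th (major 9th) → Db
11th (perfect 11th) → Fb

Cb – Ebb – Gb – Bbb – Db – Fb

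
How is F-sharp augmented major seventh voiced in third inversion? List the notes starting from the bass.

F-sharp augmented major seventh = F-sharp–A-sharp–C-double-sharp–E-sharp; third inversion → seventh (E-sharp) lowest.

E-sharp, F-sharp, A-sharp, C-double-sharp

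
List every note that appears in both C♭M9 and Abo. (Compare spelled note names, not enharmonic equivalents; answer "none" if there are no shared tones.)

Cb

C♭M9 = Cb, Eb, Gb, Bb, Db.
Abo = Ab, Cb, Ebb.
Shared: Cb.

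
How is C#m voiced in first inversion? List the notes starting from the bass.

C#m = C#–E–G#; first inversion → third (E) lowest.

E, G#, C#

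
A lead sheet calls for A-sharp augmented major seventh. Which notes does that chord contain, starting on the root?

A-sharp augmented major seventh: augmented major seventh on A#.
- root: A#
- major 3rd: C##
- augmented 5th: E##
- major 7th: G##

A# C## E## G##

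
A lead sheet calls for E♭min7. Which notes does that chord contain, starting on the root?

Eb Gb Bb Db

E♭min7: minor seventh on Eb.
- root: Eb
- minor 3rd: Gb
- perfect 5th: Bb
- minor 7th: Db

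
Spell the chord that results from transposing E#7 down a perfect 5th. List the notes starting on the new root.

A#, C##, E#, G#

A perfect 5th down from E# is A#, so the new chord is A# dominant seventh.
Root: A#
Major 3rd (3rd): C##
Perfect 5th (5th): E#
Minor 7th (7th): G#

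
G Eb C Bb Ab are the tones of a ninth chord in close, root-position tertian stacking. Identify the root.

Ab

Stacking in thirds gives Ab – C – Eb – G – Bb, so Ab is the root — Ab major ninth.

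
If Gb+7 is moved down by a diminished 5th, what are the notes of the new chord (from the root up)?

Transposed root: G♭ → C (diminished 5th down). So we spell C augmented seventh:
root → C
3rd (major 3rd) → E
5th (augmented 5th) → G♯
7th (minor 7th) → B♭

C  E  G♯  B♭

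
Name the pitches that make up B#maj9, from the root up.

B♯  D𝄪  F𝄪  A𝄪  C𝄪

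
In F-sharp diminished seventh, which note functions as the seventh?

F-sharp diminished seventh is built on F♯; its 7th is a diminished 7th above the root.
A seventh above F uses the letter E, and the diminished 7th above F♯ is E♭.

E♭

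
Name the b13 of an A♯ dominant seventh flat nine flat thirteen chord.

A♯ dominant seventh flat nine flat thirteen is built on A#; its 13th is a minor 13th above the root.
A sixth above A uses the letter F, and the minor 13th above A# is F#.

F#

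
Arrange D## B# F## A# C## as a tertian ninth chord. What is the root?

B#

Stacking in thirds gives B# – D## – F## – A# – C##, so B# is the root — B# dominant ninth.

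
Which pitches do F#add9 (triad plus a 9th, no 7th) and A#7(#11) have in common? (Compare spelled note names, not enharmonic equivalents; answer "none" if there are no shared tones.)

F#add9 = F#, A#, C#, G#.
A#7(#11) = A#, C##, E#, G#, D##.
Shared: A#, G#.

A#, G#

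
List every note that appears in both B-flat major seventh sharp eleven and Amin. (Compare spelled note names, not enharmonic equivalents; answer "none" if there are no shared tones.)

A, E

B-flat major seventh sharp eleven: Bb D F A E
Amin: A C E
Common to both → A, E.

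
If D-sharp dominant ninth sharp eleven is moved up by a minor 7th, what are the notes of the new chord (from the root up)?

A minor 7th up from D♯ is C♯, so the new chord is C♯ dominant ninth sharp eleven.
Root: C♯
Major 3rd (3rd): E♯
Perfect 5th (5th): G♯
Minor 7th (7th): B
Major 9th (9th): D♯
Augmented 11th (11th): F𝄪

C♯ E♯ G♯ B D♯ F𝄪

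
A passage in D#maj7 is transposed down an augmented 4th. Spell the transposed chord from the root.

Transposed root: D# → A (augmented 4th down). So we spell A major seventh:
root → A
3rd (major 3rd) → C#
5th (perfect 5th) → E
7th (major 7th) → G#

A C# E G#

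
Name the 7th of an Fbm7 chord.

Ebb

Root of Fbm7 = Fb. The 7th is a minor 7th: Fb up a minor 7th → Ebb.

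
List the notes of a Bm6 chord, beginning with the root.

Bm6: minor sixth on B.
B — root
D — minor 3rd
F# — perfect 5th
G# — major 6th

B D F# G#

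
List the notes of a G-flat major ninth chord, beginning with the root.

G♭ – B♭ – D♭ – F – A♭

Root G♭, quality major ninth:
G♭ — root
B♭ — major 3rd
D♭ — perfect 5th
F — major 7th
A♭ — major 9th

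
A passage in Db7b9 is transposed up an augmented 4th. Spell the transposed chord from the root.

G  B  D  F  Ab

An augmented 4th up from Db is G, so the new chord is G dominant seventh flat nine.
Root: G
Major 3rd (3rd): B
Perfect 5th (5th): D
Minor 7th (7th): F
Minor 9th (9th): Ab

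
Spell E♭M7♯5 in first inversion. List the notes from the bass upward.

G, B, D, Eb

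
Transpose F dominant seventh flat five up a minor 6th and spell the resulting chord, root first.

A minor 6th up from F is Db, so the new chord is Db dominant seventh flat five.
- root: Db
- major 3rd: F
- diminished 5th: Abb
- minor 7th: Cb

Db, F, Abb, Cb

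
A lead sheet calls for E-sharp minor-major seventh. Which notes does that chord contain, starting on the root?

Root E#, quality minor-major seventh:
root → E#
3rd (minor 3rd) → G#
5th (perfect 5th) → B#
7th (major 7th) → D##

E#, G#, B#, D##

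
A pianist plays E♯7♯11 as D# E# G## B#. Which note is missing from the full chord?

The full E♯7♯11 chord is E#, G##, B#, D#, A##.
Comparing with the voicing, the augmented 11th (11th) — A## — is absent.

A##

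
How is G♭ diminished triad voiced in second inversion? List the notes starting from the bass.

In root position, G♭ diminished triad is Gb–Bbb–Dbb.
Second inversion puts the fifth (Dbb) in the bass.

Dbb Gb Bbb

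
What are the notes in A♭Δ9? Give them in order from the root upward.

Ab C Eb G Bb

A♭Δ9: major ninth on Ab.
- root: Ab
- major 3rd: C
- perfect 5th: Eb
- major 7th: G
- major 9th: Bb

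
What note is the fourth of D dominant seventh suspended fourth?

G

Root of D dominant seventh suspended fourth = D. The 4th is a perfect 4th: D up a perfect 4th → G.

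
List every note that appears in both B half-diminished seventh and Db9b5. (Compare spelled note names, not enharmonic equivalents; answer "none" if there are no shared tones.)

F

B half-diminished seventh: B D F A
Db9b5: Db F Abb Cb Eb
Common to both → F.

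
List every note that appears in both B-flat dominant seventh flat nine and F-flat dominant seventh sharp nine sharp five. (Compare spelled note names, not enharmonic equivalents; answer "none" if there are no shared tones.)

B-flat dominant seventh flat nine = B-flat, D, F, A-flat, C-flat.
F-flat dominant seventh sharp nine sharp five = F-flat, A-flat, C, E-double-flat, G.
Shared: A-flat.

A-flat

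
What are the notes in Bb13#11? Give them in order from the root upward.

Root Bb, quality dominant thirteenth sharp eleven:
Bb — root
D — major 3rd
F — perfect 5th
Ab — minor 7th
C — major 9th
E — augmented 11th
G — major 13th

Bb  D  F  Ab  C  E  G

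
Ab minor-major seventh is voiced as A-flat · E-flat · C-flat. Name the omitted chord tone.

G

The full Ab minor-major seventh chord is A-flat, C-flat, E-flat, G.
Comparing with the voicing, the major 7th (7th) — G — is absent.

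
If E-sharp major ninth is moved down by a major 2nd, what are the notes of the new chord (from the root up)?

A major 2nd down from E-sharp is D-sharp, so the new chord is D-sharp major ninth.
root → D-sharp
3rd (major 3rd) → F-double-sharp
5th (perfect 5th) → A-sharp
7th (major 7th) → C-double-sharp
9th (major 9th) → E-sharp

D-sharp – F-double-sharp – A-sharp – C-double-sharp – E-sharp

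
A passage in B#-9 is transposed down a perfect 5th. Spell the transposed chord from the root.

E# G# B# D# F##

Transposed root: B# → E# (perfect 5th down). So we spell E# minor ninth:
- root: E#
- minor 3rd: G#
- perfect 5th: B#
- minor 7th: D#
- major 9th: F##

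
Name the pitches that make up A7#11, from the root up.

A, C#, E, G, D#

A7#11: dominant seventh sharp eleven on A.
root → A
3rd (major 3rd) → C#
5th (perfect 5th) → E
7th (minor 7th) → G
11th (augmented 11th) → D#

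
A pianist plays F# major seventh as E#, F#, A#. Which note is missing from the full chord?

C#

The full F# major seventh chord is F#, A#, C#, E#.
Comparing with the voicing, the perfect 5th (5th) — C# — is absent.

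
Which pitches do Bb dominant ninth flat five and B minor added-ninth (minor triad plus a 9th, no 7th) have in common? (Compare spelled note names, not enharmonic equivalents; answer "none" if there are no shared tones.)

Bb dominant ninth flat five = B-flat, D, F-flat, A-flat, C.
B minor added-ninth = B, D, F-sharp, C-sharp.
Shared: D.

D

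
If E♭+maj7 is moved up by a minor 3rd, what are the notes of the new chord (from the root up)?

Gb Bb D F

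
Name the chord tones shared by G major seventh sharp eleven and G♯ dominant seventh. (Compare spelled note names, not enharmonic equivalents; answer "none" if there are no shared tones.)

F-sharp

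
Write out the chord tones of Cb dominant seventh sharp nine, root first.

Cb, Eb, Gb, Bbb, D

Root Cb, quality dominant seventh sharp nine:
- root: Cb
- major 3rd: Eb
- perfect 5th: Gb
- minor 7th: Bbb
- augmented 9th: D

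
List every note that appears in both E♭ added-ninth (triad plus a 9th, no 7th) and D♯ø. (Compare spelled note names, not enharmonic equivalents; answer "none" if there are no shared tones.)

none

E♭ added-ninth = Eb, G, Bb, F.
D♯ø = D#, F#, A, C#.
Shared: none.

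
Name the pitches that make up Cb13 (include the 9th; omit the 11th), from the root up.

Cb13: dominant thirteenth on C♭.
C♭ — root
E♭ — major 3rd
G♭ — perfect 5th
B𝄫 — minor 7th
D♭ — major 9th
A♭ — major 13th

C♭  E♭  G♭  B𝄫  D♭  A♭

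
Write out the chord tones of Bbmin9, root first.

Bb, Db, F, Ab, C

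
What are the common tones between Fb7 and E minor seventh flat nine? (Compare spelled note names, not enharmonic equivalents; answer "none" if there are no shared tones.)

none

Fb7 = F♭, A♭, C♭, E𝄫.
E minor seventh flat nine = E, G, B, D, F.
Shared: none.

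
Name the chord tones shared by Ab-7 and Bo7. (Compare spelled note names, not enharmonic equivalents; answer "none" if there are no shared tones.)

A♭

Ab-7: A♭ C♭ E♭ G♭
Bo7: B D F A♭
Common to both → A♭.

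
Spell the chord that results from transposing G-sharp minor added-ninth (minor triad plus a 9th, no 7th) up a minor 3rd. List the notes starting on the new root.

Transposed root: G♯ → B (minor 3rd up). So we spell B minor added-ninth:
- root: B
- minor 3rd: D
- perfect 5th: F♯
- major 9th: C♯

B, D, F♯, C♯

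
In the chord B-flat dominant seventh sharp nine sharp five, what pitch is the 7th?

A-flat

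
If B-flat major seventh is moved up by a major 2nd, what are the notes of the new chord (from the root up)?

Bb up a major 2nd → C. New chord: C major seventh.
- root: C
- major 3rd: E
- perfect 5th: G
- major 7th: B

C E G B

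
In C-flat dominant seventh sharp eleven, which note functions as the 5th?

Gb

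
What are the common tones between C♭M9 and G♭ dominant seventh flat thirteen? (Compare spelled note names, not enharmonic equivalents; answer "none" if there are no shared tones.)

C♭M9 = C♭, E♭, G♭, B♭, D♭.
G♭ dominant seventh flat thirteen = G♭, B♭, D♭, F♭, E𝄫.
Shared: G♭, B♭, D♭.

G♭, B♭, D♭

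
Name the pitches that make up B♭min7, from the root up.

Bb  Db  F  Ab

B♭min7: minor seventh on Bb.
Bb — root
Db — minor 3rd
F — perfect 5th
Ab — minor 7th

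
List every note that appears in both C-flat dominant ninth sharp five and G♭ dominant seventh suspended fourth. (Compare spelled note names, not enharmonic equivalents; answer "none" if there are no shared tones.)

C-flat dominant ninth sharp five = C-flat, E-flat, G, B-double-flat, D-flat.
G♭ dominant seventh suspended fourth = G-flat, C-flat, D-flat, F-flat.
Shared: C-flat, D-flat.

C-flat, D-flat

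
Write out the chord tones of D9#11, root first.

D – F# – A – C – E – G#

Root D, quality dominant ninth sharp eleven:
root → D
3rd (major 3rd) → F#
5th (perfect 5th) → A
7th (minor 7th) → C
9th (major 9th) → E
11th (augmented 11th) → G#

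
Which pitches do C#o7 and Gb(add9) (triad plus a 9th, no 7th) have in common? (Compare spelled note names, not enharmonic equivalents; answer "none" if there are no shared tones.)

Bb

C#o7: C# E G Bb
Gb(add9): Gb Bb Db Ab
Common to both → Bb.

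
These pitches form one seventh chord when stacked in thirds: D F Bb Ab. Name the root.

Bb

Arranged so that each adjacent pair is a third by letter name: Bb – D – F – Ab.
The bottom of that stack, Bb, is the root (this is Bb dominant seventh).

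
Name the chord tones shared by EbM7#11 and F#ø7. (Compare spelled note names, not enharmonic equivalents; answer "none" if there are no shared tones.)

A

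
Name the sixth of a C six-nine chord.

A

Root of C six-nine = C. The 6th is a major 6th: C up a major 6th → A.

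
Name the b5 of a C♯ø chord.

C♯ø is built on C#; its 5th is a diminished 5th above the root.
A fifth above C uses the letter G, and the diminished 5th above C# is G.

G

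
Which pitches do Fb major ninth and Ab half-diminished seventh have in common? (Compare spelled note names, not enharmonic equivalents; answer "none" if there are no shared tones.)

A-flat, C-flat, G-flat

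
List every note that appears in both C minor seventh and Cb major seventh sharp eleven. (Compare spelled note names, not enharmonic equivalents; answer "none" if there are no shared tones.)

E-flat, B-flat

C minor seventh = C, E-flat, G, B-flat.
Cb major seventh sharp eleven = C-flat, E-flat, G-flat, B-flat, F.
Shared: E-flat, B-flat.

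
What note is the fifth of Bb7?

Root of Bb7 = B♭. The 5th is a perfect 5th: B♭ up a perfect 5th → F.

F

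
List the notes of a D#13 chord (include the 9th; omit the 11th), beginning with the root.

D#13 is a dominant thirteenth built on D#.
Root: D#
Major 3rd (3rd): F##
Perfect 5th (5th): A#
Minor 7th (7th): C#
Major 9th (9th): E#
Major 13th (13th): B#

D# – F## – A# – C# – E# – B#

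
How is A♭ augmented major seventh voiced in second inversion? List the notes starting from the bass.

E, G, Ab, C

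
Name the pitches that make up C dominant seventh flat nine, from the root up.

C, E, G, B-flat, D-flat

C dominant seventh flat nine is a dominant seventh flat nine built on C.
root → C
3rd (major 3rd) → E
5th (perfect 5th) → G
7th (minor 7th) → B-flat
9th (minor 9th) → D-flat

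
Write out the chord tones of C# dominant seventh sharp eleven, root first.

C-sharp, E-sharp, G-sharp, B, F-double-sharp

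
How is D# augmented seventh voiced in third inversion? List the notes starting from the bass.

C#  D#  F##  A##

In root position, D# augmented seventh is D#–F##–A##–C#.
Third inversion puts the seventh (C#) in the bass.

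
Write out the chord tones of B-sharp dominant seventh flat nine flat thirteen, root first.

B#, D##, F##, A#, C#, G#

B-sharp dominant seventh flat nine flat thirteen: dominant seventh flat nine flat thirteen on B#.
- root: B#
- major 3rd: D##
- perfect 5th: F##
- minor 7th: A#
- minor 9th: C#
- minor 13th: G#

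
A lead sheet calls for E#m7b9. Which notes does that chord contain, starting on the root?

E# – G# – B# – D# – F#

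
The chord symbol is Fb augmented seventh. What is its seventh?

E-double-flat

Fb augmented seventh is built on F-flat; its 7th is a minor 7th above the root.
A seventh above F uses the letter E, and the minor 7th above F-flat is E-double-flat.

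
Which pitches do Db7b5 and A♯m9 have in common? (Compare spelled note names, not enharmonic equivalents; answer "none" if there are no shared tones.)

none

Db7b5: Db F Abb Cb
A♯m9: A# C# E# G# B#
Common to both → none.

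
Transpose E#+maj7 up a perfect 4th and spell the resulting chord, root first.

A#, C##, E##, G##

Transposed root: E# → A# (perfect 4th up). So we spell A# augmented major seventh:
- root: A#
- major 3rd: C##
- augmented 5th: E##
- major 7th: G##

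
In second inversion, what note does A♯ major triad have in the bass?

E#

A♯ major triad in root position is A#–C##–E#.
Second inversion places the fifth in the bass, which is E#.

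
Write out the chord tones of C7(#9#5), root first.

C – E – G# – Bb – D#

Root C, quality dominant seventh sharp nine sharp five:
root → C
3rd (major 3rd) → E
5th (augmented 5th) → G#
7th (minor 7th) → Bb
9th (augmented 9th) → D#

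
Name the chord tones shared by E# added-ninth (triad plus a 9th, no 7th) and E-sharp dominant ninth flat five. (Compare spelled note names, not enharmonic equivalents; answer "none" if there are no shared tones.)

E# added-ninth: E-sharp G-double-sharp B-sharp F-double-sharp
E-sharp dominant ninth flat five: E-sharp G-double-sharp B D-sharp F-double-sharp
Common to both → E-sharp, G-double-sharp, F-double-sharp.

E-sharp G-double-sharp F-double-sharp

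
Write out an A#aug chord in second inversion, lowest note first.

A#aug = A#–C##–E##; second inversion → fifth (E##) lowest.

E##  A#  C##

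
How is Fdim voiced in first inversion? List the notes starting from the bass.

Ab – Cb – F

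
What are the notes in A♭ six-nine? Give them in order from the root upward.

A♭ six-nine: six-nine on A-flat.
Root: A-flat
Major 3rd (3rd): C
Perfect 5th (5th): E-flat
Major 6th (6th): F
Major 9th (9th): B-flat

A-flat  C  E-flat  F  B-flat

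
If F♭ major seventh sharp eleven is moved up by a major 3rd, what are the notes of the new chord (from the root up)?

F-flat up a major 3rd → A-flat. New chord: A-flat major seventh sharp eleven.
- root: A-flat
- major 3rd: C
- perfect 5th: E-flat
- major 7th: G
- augmented 11th: D

A-flat, C, E-flat, G, D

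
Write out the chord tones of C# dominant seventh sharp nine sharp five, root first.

C# dominant seventh sharp nine sharp five is a dominant seventh sharp nine sharp five built on C♯.
- root: C♯
- major 3rd: E♯
- augmented 5th: G𝄪
- minor 7th: B
- augmented 9th: D𝄪

C♯, E♯, G𝄪, B, D𝄪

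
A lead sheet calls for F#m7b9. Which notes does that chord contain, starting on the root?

F♯, A, C♯, E, G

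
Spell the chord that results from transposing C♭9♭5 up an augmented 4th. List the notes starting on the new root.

F  A  Cb  Eb  G

An augmented 4th up from Cb is F, so the new chord is F dominant ninth flat five.
Root: F
Major 3rd (3rd): A
Diminished 5th (5th): Cb
Minor 7th (7th): Eb
Major 9th (9th): G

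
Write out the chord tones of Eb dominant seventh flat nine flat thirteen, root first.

E-flat, G, B-flat, D-flat, F-flat, C-flat

Eb dominant seventh flat nine flat thirteen is a dominant seventh flat nine flat thirteen built on E-flat.
root → E-flat
3rd (major 3rd) → G
5th (perfect 5th) → B-flat
7th (minor 7th) → D-flat
9th (minor 9th) → F-flat
13th (minor 13th) → C-flat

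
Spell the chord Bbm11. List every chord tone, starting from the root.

Bb, Db, F, Ab, C, Eb

Root Bb, quality minor eleventh:
root → Bb
3rd (minor 3rd) → Db
5th (perfect 5th) → F
7th (minor 7th) → Ab
9th (major 9th) → C
11th (perfect 11th) → Eb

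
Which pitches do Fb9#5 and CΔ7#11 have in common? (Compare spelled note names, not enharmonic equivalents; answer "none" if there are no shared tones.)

C

Fb9#5: Fb Ab C Ebb Gb
CΔ7#11: C E G B F#
Common to both → C.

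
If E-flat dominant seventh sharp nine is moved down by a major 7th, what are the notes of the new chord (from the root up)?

A major 7th down from Eb is Fb, so the new chord is Fb dominant seventh sharp nine.
- root: Fb
- major 3rd: Ab
- perfect 5th: Cb
- minor 7th: Ebb
- augmented 9th: G

Fb, Ab, Cb, Ebb, G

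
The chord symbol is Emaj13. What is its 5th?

Emaj13 is built on E; its 5th is a perfect 5th above the root.
A fifth above E uses the letter B, and the perfect 5th above E is B.

B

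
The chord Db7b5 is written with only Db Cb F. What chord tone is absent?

The full Db7b5 chord is Db, F, Abb, Cb.
Comparing with the voicing, the diminished 5th (5th) — Abb — is absent.

Abb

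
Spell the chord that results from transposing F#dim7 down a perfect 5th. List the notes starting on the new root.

B D F Ab

F# down a perfect 5th → B. New chord: B diminished seventh.
- root: B
- minor 3rd: D
- diminished 5th: F
- diminished 7th: Ab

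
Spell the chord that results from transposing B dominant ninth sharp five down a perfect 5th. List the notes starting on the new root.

E G# B# D F#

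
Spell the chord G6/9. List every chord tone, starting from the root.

G – B – D – E – A

Root G, quality six-nine:
Root: G
Major 3rd (3rd): B
Perfect 5th (5th): D
Major 6th (6th): E
Major 9th (9th): A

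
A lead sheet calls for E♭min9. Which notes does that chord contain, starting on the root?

Eb, Gb, Bb, Db, F

E♭min9: minor ninth on Eb.
Root: Eb
Minor 3rd (3rd): Gb
Perfect 5th (5th): Bb
Minor 7th (7th): Db
Major 9th (9th): F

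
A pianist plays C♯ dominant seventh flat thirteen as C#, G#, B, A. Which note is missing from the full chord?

C♯ dominant seventh flat thirteen = C#, E#, G#, B, A. The voicing lacks the 3rd (major 3rd), E#.

E#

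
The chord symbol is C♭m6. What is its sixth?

C♭m6 is built on C♭; its 6th is a major 6th above the root.
A sixth above C uses the letter A, and the major 6th above C♭ is A♭.

A♭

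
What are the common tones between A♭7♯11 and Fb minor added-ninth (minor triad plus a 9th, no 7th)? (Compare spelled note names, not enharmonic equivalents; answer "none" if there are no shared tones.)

G♭

A♭7♯11 = A♭, C, E♭, G♭, D.
Fb minor added-ninth = F♭, A𝄫, C♭, G♭.
Shared: G♭.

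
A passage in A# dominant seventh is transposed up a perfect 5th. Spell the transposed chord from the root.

E-sharp  G-double-sharp  B-sharp  D-sharp

A perfect 5th up from A-sharp is E-sharp, so the new chord is E-sharp dominant seventh.
- root: E-sharp
- major 3rd: G-double-sharp
- perfect 5th: B-sharp
- minor 7th: D-sharp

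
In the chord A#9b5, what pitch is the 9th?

B#

Root of A#9b5 = A#. The 9th is a major 9th: A# up a major 9th → B#.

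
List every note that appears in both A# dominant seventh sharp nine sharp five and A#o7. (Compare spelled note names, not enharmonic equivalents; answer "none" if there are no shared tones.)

A#

A# dominant seventh sharp nine sharp five = A#, C##, E##, G#, B##.
A#o7 = A#, C#, E, G.
Shared: A#.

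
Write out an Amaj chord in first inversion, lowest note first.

C# – E – A

In root position, Amaj is A–C#–E.
First inversion puts the third (C#) in the bass.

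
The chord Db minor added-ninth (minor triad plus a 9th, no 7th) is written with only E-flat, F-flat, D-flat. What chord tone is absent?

A-flat

Db minor added-ninth = D-flat, F-flat, A-flat, E-flat. The voicing lacks the 5th (perfect 5th), A-flat.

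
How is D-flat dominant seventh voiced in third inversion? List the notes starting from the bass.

C-flat D-flat F A-flat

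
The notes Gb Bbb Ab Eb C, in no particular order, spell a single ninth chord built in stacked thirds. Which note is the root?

Arranged so that each adjacent pair is a third by letter name: Ab – C – Eb – Gb – Bbb.
The bottom of that stack, Ab, is the root (this is Ab dominant seventh flat nine).

Ab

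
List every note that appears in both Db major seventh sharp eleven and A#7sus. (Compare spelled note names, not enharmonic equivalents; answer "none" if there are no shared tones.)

none

Db major seventh sharp eleven: Db F Ab C G
A#7sus: A# D# E# G#
Common to both → none.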